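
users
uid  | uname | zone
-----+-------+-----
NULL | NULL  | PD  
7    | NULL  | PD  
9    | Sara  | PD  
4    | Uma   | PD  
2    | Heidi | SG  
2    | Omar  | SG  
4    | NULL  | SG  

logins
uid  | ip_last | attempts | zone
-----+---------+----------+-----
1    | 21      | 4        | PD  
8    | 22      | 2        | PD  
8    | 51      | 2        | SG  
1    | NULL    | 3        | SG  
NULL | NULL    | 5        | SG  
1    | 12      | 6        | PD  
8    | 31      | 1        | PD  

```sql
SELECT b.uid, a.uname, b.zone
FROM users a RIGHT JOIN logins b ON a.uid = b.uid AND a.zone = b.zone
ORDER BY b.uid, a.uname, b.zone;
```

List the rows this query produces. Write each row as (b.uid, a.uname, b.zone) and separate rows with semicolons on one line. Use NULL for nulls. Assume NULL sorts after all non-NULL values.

(1, NULL, PD); (1, NULL, PD); (1, NULL, SG); (8, NULL, PD); (8, NULL, PD); (8, NULL, SG); (NULL, NULL, SG)

RIGHT JOIN keeps every row from `logins`; unmatched rows get NULL for `users`'s columns.
Matching on a.uid = b.uid AND a.zone = b.zone. A NULL in a compared column never satisfies the condition.
- a[0] uid=NULL, zone=PD → no match.
- a[1] uid=7, zone=PD → no match.
- a[2] uid=9, zone=PD → no match.
- a[3] uid=4, zone=PD → no match.
- a[4] uid=2, zone=SG → no match.
- a[5] uid=2, zone=SG → no match.
- a[6] uid=4, zone=SG → no match.
- 7 row(s) from b found no a partner → padded with NULL.
After projecting and ordering:
b.uid | a.uname | b.zone
1 | NULL | PD
1 | NULL | PD
1 | NULL | SG
8 | NULL | PD
8 | NULL | PD
8 | NULL | SG
NULL | NULL | SG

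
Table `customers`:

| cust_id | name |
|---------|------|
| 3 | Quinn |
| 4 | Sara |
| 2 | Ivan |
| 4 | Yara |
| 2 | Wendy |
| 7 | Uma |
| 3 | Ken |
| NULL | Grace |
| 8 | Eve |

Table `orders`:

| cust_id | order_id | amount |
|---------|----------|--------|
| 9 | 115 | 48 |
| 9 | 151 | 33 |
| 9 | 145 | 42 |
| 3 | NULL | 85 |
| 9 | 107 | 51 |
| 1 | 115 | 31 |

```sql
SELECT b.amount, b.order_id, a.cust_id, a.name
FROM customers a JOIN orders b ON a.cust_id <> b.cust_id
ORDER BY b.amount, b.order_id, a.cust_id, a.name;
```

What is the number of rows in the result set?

INNER JOIN keeps only pairs where the ON condition holds.
Matching on a.cust_id <> b.cust_id. A NULL in a compared column never satisfies the condition.
- a row (cust_id=3): matches 5 b row(s) → 5 output row(s).
- a row (cust_id=4): matches 6 b row(s) → 6 output row(s).
- a row (cust_id=2): matches 6 b row(s) → 6 output row(s).
- a row (cust_id=4): matches 6 b row(s) → 6 output row(s).
- a row (cust_id=2): matches 6 b row(s) → 6 output row(s).
- a row (cust_id=7): matches 6 b row(s) → 6 output row(s).
- a row (cust_id=3): matches 5 b row(s) → 5 output row(s).
- a row (cust_id=NULL): no match → dropped.
- a row (cust_id=8): matches 6 b row(s) → 6 output row(s).
Total: 46 rows.

46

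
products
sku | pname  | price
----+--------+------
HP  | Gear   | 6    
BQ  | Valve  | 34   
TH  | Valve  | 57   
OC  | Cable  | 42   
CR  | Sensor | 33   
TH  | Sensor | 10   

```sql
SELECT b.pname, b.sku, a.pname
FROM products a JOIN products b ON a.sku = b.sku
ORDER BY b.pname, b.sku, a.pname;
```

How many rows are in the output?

8

INNER JOIN keeps only pairs where the ON condition holds.
Matching on a.sku = b.sku.
Matched pairs: 8.
Total: 8 rows.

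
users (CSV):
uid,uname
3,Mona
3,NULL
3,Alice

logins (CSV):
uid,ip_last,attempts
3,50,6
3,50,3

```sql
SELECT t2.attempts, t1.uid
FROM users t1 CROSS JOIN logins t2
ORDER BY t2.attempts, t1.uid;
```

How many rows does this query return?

CROSS JOIN pairs every row of `users` with every row of `logins`: 3 × 2 = 6 rows.

6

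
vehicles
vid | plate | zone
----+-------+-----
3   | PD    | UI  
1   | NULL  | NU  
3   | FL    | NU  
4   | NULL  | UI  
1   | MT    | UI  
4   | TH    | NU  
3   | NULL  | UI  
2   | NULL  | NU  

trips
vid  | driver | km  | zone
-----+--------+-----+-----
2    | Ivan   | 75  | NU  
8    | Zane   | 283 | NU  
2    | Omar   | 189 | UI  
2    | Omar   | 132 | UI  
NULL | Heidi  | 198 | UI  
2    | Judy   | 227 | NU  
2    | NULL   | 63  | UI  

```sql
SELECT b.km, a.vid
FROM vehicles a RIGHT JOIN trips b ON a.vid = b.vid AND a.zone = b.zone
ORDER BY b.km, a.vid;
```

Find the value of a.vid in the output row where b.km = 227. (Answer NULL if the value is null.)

2

RIGHT JOIN keeps every row from `trips`; unmatched rows get NULL for `vehicles`'s columns.
Matching on a.vid = b.vid AND a.zone = b.zone. A NULL in a compared column never satisfies the condition.
- a row (vid=3, zone=UI): no match.
- a row (vid=1, zone=NU): no match.
- a row (vid=3, zone=NU): no match.
- a row (vid=4, zone=UI): no match.
- a row (vid=1, zone=UI): no match.
- a row (vid=4, zone=NU): no match.
- a row (vid=3, zone=UI): no match.
- a row (vid=2, zone=NU): matches 2 b row(s) → 2 output row(s).
- 5 row(s) from b found no a partner → padded with NULL.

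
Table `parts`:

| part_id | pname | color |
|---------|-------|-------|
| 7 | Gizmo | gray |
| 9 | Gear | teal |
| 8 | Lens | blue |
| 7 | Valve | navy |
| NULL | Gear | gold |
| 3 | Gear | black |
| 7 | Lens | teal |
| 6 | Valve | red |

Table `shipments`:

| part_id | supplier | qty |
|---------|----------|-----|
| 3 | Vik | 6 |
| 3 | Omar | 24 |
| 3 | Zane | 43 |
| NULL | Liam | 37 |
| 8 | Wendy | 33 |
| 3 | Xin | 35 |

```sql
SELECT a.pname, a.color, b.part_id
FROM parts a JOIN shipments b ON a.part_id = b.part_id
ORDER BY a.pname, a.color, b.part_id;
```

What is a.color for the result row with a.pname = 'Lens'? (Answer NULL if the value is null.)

INNER JOIN keeps only pairs where the ON condition holds.
Matching on a.part_id = b.part_id. A NULL in a compared column never satisfies the condition.
- a (part_id=7) has no partner → excluded.
- a (part_id=9) has no partner → excluded.
- a (part_id=8) pairs with 1 row(s) of b.
- a (part_id=7) has no partner → excluded.
- a (part_id=NULL) has no partner → excluded.
- a (part_id=3) pairs with 4 row(s) of b.
- a (part_id=7) has no partner → excluded.
- a (part_id=6) has no partner → excluded.

blue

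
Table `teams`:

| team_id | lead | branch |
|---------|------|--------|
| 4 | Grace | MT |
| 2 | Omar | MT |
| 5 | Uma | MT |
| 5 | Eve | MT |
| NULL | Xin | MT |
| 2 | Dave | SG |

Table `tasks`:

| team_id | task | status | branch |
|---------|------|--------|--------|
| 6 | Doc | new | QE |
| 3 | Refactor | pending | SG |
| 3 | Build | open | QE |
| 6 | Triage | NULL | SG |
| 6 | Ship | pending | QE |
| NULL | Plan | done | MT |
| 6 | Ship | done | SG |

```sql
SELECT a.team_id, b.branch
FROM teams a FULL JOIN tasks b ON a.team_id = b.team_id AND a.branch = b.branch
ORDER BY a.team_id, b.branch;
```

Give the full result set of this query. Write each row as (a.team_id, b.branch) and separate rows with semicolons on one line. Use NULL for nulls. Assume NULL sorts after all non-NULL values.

FULL OUTER JOIN keeps every row from both sides; unmatched rows get NULL for the other side's columns.
Matching on a.team_id = b.team_id AND a.branch = b.branch. A NULL in a compared column never satisfies the condition.
Matched pairs: 0; unmatched a rows kept: 6; unmatched b rows kept: 7.

(2, NULL); (2, NULL); (4, NULL); (5, NULL); (5, NULL); (NULL, MT); (NULL, QE); (NULL, QE); (NULL, QE); (NULL, SG); (NULL, SG); (NULL, SG); (NULL, NULL)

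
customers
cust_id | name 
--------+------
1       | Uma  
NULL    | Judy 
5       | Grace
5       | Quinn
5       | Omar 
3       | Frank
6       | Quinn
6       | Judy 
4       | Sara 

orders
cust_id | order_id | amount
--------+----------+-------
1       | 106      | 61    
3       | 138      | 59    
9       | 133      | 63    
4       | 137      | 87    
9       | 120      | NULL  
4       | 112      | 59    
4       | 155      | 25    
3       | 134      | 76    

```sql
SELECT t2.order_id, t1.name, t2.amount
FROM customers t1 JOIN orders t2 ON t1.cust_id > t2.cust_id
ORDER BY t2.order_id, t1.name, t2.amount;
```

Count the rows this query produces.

34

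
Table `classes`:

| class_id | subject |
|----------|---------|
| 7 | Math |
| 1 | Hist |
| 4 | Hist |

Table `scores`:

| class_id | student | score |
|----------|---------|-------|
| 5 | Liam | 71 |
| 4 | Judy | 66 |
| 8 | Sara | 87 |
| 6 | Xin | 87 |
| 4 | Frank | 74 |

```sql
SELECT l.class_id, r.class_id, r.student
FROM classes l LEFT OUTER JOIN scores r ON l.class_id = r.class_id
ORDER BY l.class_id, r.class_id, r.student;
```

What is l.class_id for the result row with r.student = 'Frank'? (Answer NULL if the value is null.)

4

LEFT JOIN keeps every row from `classes`; unmatched rows get NULL for `scores`'s columns.
Matching on l.class_id = r.class_id.
Matched pairs: 2; unmatched l rows kept: 2.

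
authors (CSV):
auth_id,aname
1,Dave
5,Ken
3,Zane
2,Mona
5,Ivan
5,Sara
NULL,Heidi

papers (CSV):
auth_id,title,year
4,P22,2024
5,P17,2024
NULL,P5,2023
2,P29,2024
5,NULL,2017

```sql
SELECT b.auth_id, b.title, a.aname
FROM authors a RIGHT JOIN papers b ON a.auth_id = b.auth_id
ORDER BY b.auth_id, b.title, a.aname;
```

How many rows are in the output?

RIGHT JOIN keeps every row from `papers`; unmatched rows get NULL for `authors`'s columns.
Matching on a.auth_id = b.auth_id. A NULL in a compared column never satisfies the condition.
- a[0] auth_id=1 → no match.
- a[1] auth_id=5 → 2 match(es) in b → 2 row(s).
- a[2] auth_id=3 → no match.
- a[3] auth_id=2 → 1 match(es) in b → 1 row(s).
- a[4] auth_id=5 → 2 match(es) in b → 2 row(s).
- a[5] auth_id=5 → 2 match(es) in b → 2 row(s).
- a[6] auth_id=NULL → no match.
- 2 b row(s) had no a match → kept, a columns NULL.
Total: 7 matched + 2 padded = 9 rows.

9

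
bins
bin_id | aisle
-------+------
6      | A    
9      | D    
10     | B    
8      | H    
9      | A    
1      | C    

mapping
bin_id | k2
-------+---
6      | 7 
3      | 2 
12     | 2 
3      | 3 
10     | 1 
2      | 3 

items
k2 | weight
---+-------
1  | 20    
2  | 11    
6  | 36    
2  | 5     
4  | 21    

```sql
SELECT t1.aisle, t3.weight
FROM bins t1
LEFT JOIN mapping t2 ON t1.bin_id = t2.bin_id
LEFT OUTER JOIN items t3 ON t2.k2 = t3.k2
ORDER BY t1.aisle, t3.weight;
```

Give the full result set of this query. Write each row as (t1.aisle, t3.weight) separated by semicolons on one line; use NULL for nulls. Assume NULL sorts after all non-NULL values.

(A, NULL); (A, NULL); (B, 20); (C, NULL); (D, NULL); (H, NULL)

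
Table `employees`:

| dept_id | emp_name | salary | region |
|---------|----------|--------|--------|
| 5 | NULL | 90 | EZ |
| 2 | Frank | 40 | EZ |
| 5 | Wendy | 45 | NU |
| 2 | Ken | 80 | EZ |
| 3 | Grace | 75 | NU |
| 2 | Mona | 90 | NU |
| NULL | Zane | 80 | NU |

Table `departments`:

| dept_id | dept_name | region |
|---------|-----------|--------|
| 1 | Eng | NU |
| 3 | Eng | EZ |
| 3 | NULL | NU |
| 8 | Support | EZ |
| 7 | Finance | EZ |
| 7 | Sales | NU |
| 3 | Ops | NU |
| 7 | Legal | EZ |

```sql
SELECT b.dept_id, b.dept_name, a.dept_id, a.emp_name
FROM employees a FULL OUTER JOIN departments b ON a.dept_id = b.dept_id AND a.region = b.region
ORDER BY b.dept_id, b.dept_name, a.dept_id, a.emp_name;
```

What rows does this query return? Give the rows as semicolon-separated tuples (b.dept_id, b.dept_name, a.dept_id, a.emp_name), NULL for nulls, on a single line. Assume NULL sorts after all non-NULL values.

FULL OUTER JOIN keeps every row from both sides; unmatched rows get NULL for the other side's columns.
Matching on a.dept_id = b.dept_id AND a.region = b.region. A NULL in a compared column never satisfies the condition.
- a[0] dept_id=5, region=EZ → no match; kept with NULLs on the b side.
- a[1] dept_id=2, region=EZ → no match; kept with NULLs on the b side.
- a[2] dept_id=5, region=NU → no match; kept with NULLs on the b side.
- a[3] dept_id=2, region=EZ → no match; kept with NULLs on the b side.
- a[4] dept_id=3, region=NU → 2 match(es) in b → 2 row(s).
- a[5] dept_id=2, region=NU → no match; kept with NULLs on the b side.
- a[6] dept_id=NULL, region=NU → no match; kept with NULLs on the b side.
- plus 6 unmatched b row(s), each kept with NULL a columns.

(1, Eng, NULL, NULL); (3, Eng, NULL, NULL); (3, Ops, 3, Grace); (3, NULL, 3, Grace); (7, Finance, NULL, NULL); (7, Legal, NULL, NULL); (7, Sales, NULL, NULL); (8, Support, NULL, NULL); (NULL, NULL, 2, Frank); (NULL, NULL, 2, Ken); (NULL, NULL, 2, Mona); (NULL, NULL, 5, Wendy); (NULL, NULL, 5, NULL); (NULL, NULL, NULL, Zane)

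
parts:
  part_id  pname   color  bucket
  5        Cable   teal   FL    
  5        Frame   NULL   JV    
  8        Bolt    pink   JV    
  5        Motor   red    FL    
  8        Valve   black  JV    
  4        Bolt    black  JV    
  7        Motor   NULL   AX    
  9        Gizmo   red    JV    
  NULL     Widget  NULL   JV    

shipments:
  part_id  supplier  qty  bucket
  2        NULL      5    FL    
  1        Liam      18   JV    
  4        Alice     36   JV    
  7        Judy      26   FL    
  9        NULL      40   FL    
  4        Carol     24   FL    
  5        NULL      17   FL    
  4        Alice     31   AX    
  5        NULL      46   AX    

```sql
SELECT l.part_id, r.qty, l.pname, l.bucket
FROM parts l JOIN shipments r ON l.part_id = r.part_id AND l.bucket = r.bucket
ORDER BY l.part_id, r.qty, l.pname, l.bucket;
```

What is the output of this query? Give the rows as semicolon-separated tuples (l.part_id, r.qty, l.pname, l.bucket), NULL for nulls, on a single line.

INNER JOIN keeps only pairs where the ON condition holds.
Matching on l.part_id = r.part_id AND l.bucket = r.bucket. A NULL in a compared column never satisfies the condition.
- l[0] part_id=5, bucket=FL → 1 match(es) in r → 1 row(s).
- l[1] part_id=5, bucket=JV → no match; dropped.
- l[2] part_id=8, bucket=JV → no match; dropped.
- l[3] part_id=5, bucket=FL → 1 match(es) in r → 1 row(s).
- l[4] part_id=8, bucket=JV → no match; dropped.
- l[5] part_id=4, bucket=JV → 1 match(es) in r → 1 row(s).
- l[6] part_id=7, bucket=AX → no match; dropped.
- l[7] part_id=9, bucket=JV → no match; dropped.
- l[8] part_id=NULL, bucket=JV → no match; dropped.
After projecting and ordering:
l.part_id | r.qty | l.pname | l.bucket
4 | 36 | Bolt | JV
5 | 17 | Cable | FL
5 | 17 | Motor | FL

(4, 36, Bolt, JV); (5, 17, Cable, FL); (5, 17, Motor, FL)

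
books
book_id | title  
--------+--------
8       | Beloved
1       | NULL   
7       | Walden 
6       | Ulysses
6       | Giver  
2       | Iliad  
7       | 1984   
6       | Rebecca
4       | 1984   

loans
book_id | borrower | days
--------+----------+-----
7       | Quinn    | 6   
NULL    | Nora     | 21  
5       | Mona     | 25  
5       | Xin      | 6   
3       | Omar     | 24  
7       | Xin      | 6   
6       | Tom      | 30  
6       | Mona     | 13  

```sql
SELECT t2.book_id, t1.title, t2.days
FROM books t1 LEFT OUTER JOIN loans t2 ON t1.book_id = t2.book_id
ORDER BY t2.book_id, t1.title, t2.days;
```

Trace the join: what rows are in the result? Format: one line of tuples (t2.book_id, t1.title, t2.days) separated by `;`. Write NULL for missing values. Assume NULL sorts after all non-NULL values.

(6, Giver, 13); (6, Giver, 30); (6, Rebecca, 13); (6, Rebecca, 30); (6, Ulysses, 13); (6, Ulysses, 30); (7, 1984, 6); (7, 1984, 6); (7, Walden, 6); (7, Walden, 6); (NULL, 1984, NULL); (NULL, Beloved, NULL); (NULL, Iliad, NULL); (NULL, NULL, NULL)

LEFT JOIN keeps every row from `books`; unmatched rows get NULL for `loans`'s columns.
Matching on t1.book_id = t2.book_id. A NULL in a compared column never satisfies the condition.
Matched pairs: 10; unmatched t1 rows kept: 4.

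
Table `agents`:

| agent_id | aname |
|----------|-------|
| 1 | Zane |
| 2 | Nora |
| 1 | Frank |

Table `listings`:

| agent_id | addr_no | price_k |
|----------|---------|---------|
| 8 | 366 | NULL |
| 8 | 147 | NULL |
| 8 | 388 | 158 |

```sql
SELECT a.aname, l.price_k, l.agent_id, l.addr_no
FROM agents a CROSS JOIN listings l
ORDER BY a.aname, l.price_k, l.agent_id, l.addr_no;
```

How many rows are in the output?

9

CROSS JOIN pairs every row of `agents` with every row of `listings`: 3 × 3 = 9 rows.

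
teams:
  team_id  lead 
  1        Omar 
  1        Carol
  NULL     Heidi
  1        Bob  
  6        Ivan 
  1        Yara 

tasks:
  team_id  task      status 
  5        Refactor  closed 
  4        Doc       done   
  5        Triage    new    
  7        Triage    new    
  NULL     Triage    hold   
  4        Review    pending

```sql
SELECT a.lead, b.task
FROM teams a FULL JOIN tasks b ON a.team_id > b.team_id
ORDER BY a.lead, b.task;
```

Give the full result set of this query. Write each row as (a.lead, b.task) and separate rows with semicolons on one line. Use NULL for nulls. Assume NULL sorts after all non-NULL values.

(Bob, NULL); (Carol, NULL); (Heidi, NULL); (Ivan, Doc); (Ivan, Refactor); (Ivan, Review); (Ivan, Triage); (Omar, NULL); (Yara, NULL); (NULL, Triage); (NULL, Triage)

FULL OUTER JOIN keeps every row from both sides; unmatched rows get NULL for the other side's columns.
Matching on a.team_id > b.team_id. A NULL in a compared column never satisfies the condition.
Matched pairs: 4; unmatched a rows kept: 5; unmatched b rows kept: 2.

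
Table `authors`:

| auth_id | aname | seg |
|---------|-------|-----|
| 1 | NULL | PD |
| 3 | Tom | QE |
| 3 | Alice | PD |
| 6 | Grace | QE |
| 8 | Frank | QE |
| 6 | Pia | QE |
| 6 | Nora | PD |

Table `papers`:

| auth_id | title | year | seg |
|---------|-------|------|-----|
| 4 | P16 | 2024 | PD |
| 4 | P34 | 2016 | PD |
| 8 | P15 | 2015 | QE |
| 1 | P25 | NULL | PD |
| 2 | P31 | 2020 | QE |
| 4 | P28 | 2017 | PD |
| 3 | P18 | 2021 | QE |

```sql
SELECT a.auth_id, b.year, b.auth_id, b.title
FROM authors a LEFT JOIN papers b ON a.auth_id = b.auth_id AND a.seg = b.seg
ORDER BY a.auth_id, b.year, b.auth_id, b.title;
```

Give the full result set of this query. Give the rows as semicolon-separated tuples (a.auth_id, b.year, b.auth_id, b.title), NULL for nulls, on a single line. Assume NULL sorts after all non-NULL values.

(1, NULL, 1, P25); (3, 2021, 3, P18); (3, NULL, NULL, NULL); (6, NULL, NULL, NULL); (6, NULL, NULL, NULL); (6, NULL, NULL, NULL); (8, 2015, 8, P15)

LEFT JOIN keeps every row from `authors`; unmatched rows get NULL for `papers`'s columns.
Matching on a.auth_id = b.auth_id AND a.seg = b.seg.
- a (auth_id=1, seg=PD) pairs with 1 row(s) of b.
- a (auth_id=3, seg=QE) pairs with 1 row(s) of b.
- a (auth_id=3, seg=PD) has no partner → padded with NULL.
- a (auth_id=6, seg=QE) has no partner → padded with NULL.
- a (auth_id=8, seg=QE) pairs with 1 row(s) of b.
- a (auth_id=6, seg=QE) has no partner → padded with NULL.
- a (auth_id=6, seg=PD) has no partner → padded with NULL.
After projecting and ordering:
a.auth_id | b.year | b.auth_id | b.title
1 | NULL | 1 | P25
3 | 2021 | 3 | P18
3 | NULL | NULL | NULL
6 | NULL | NULL | NULL
6 | NULL | NULL | NULL
6 | NULL | NULL | NULL
8 | 2015 | 8 | P15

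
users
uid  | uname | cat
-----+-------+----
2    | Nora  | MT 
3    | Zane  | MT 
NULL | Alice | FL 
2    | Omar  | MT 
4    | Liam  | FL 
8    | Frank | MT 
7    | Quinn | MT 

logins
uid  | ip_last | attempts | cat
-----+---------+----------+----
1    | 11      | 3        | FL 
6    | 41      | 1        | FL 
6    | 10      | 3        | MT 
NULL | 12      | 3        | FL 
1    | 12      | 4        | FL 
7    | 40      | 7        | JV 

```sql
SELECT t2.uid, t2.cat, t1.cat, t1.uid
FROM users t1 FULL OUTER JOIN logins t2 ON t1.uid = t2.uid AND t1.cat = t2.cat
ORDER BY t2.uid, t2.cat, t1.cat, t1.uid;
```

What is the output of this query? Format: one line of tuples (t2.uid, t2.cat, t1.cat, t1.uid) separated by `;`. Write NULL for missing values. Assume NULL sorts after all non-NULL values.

FULL OUTER JOIN keeps every row from both sides; unmatched rows get NULL for the other side's columns.
Matching on t1.uid = t2.uid AND t1.cat = t2.cat. A NULL in a compared column never satisfies the condition.
Matched pairs: 0; unmatched t1 rows kept: 7; unmatched t2 rows kept: 6.

(1, FL, NULL, NULL); (1, FL, NULL, NULL); (6, FL, NULL, NULL); (6, MT, NULL, NULL); (7, JV, NULL, NULL); (NULL, FL, NULL, NULL); (NULL, NULL, FL, 4); (NULL, NULL, FL, NULL); (NULL, NULL, MT, 2); (NULL, NULL, MT, 2); (NULL, NULL, MT, 3); (NULL, NULL, MT, 7); (NULL, NULL, MT, 8)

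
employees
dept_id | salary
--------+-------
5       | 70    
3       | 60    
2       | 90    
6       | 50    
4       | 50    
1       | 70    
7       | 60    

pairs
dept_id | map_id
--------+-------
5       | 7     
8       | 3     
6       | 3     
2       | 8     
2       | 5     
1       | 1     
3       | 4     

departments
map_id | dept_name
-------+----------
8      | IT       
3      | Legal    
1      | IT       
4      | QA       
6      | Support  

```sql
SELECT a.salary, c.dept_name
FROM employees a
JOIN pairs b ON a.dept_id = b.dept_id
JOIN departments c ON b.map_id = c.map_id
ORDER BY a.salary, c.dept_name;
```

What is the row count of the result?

Evaluate left to right. First `employees a INNER JOIN pairs b` on dept_id: 6 row(s).
Then INNER JOIN `departments c` on map_id: keep only rows whose b.map_id appears in c.
Result: 4 row(s).

4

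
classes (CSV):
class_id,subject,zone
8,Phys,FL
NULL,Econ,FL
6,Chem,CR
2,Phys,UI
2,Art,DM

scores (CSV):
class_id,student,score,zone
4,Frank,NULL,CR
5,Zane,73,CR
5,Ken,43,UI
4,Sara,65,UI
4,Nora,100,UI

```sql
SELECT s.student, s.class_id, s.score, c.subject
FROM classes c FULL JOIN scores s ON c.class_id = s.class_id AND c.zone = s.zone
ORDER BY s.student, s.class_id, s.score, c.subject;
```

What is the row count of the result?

10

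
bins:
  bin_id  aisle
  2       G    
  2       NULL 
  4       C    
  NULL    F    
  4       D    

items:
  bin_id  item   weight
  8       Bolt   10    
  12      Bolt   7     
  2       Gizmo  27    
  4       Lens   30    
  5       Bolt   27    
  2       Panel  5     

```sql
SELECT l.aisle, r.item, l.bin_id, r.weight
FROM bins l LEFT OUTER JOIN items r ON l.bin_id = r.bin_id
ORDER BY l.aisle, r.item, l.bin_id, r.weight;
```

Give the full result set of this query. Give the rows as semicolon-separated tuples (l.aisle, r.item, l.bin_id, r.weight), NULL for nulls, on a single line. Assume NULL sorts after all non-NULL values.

(C, Lens, 4, 30); (D, Lens, 4, 30); (F, NULL, NULL, NULL); (G, Gizmo, 2, 27); (G, Panel, 2, 5); (NULL, Gizmo, 2, 27); (NULL, Panel, 2, 5)

LEFT JOIN keeps every row from `bins`; unmatched rows get NULL for `items`'s columns.
Matching on l.bin_id = r.bin_id. A NULL in a compared column never satisfies the condition.
- l row (bin_id=2): matches 2 r row(s) → 2 output row(s).
- l row (bin_id=2): matches 2 r row(s) → 2 output row(s).
- l row (bin_id=4): matches 1 r row(s) → 1 output row(s).
- l row (bin_id=NULL): no match → kept, r columns NULL.
- l row (bin_id=4): matches 1 r row(s) → 1 output row(s).
After projecting and ordering:
l.aisle | r.item | l.bin_id | r.weight
C | Lens | 4 | 30
D | Lens | 4 | 30
F | NULL | NULL | NULL
G | Gizmo | 2 | 27
G | Panel | 2 | 5
NULL | Gizmo | 2 | 27
NULL | Panel | 2 | 5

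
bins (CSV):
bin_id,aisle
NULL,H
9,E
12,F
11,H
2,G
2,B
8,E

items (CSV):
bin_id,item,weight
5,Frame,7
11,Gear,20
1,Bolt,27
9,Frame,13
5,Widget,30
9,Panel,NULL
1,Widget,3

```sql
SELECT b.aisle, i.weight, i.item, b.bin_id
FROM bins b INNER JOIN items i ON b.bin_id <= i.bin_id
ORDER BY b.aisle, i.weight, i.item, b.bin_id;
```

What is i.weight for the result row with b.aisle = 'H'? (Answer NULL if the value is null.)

INNER JOIN keeps only pairs where the ON condition holds.
Matching on b.bin_id <= i.bin_id. A NULL in a compared column never satisfies the condition.
- b row (bin_id=NULL): no match → dropped.
- b row (bin_id=9): matches 3 i row(s) → 3 output row(s).
- b row (bin_id=12): no match → dropped.
- b row (bin_id=11): matches 1 i row(s) → 1 output row(s).
- b row (bin_id=2): matches 5 i row(s) → 5 output row(s).
- b row (bin_id=2): matches 5 i row(s) → 5 output row(s).
- b row (bin_id=8): matches 3 i row(s) → 3 output row(s).

20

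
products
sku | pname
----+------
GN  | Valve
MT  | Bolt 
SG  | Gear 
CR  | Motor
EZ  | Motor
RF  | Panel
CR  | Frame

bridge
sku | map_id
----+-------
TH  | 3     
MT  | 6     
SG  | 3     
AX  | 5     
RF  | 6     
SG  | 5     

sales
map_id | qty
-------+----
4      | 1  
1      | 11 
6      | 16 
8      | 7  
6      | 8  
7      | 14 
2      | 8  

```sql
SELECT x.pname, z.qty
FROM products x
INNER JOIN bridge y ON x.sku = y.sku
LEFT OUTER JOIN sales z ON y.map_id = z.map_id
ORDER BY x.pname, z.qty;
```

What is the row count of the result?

6

Evaluate left to right. First `products x INNER JOIN bridge y` on sku: 4 row(s).
Then LEFT JOIN `sales z` on map_id: each of those 4 rows is kept; rows whose y.map_id has no match in z get NULL for z's columns.
Result: 6 row(s).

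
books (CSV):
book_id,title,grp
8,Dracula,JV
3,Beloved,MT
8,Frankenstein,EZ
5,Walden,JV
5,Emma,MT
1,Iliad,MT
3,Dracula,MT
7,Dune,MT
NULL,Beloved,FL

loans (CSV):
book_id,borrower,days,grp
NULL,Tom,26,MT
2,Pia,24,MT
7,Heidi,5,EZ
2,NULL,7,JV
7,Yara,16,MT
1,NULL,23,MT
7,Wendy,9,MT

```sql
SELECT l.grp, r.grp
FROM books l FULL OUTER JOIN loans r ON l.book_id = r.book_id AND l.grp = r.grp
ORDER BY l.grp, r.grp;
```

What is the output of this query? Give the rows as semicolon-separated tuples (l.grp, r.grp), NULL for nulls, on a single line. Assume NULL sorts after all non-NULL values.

(EZ, NULL); (FL, NULL); (JV, NULL); (JV, NULL); (MT, MT); (MT, MT); (MT, MT); (MT, NULL); (MT, NULL); (MT, NULL); (NULL, EZ); (NULL, JV); (NULL, MT); (NULL, MT)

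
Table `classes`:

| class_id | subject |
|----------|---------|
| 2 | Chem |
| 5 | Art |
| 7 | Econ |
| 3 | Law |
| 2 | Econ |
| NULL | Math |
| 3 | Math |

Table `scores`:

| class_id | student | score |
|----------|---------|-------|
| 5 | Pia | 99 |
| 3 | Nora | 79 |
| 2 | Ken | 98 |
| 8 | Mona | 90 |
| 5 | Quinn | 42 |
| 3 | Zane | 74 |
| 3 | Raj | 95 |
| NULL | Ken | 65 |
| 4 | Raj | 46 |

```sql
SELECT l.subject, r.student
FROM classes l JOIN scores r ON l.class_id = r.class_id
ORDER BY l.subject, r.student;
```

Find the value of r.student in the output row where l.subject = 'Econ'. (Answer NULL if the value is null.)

Ken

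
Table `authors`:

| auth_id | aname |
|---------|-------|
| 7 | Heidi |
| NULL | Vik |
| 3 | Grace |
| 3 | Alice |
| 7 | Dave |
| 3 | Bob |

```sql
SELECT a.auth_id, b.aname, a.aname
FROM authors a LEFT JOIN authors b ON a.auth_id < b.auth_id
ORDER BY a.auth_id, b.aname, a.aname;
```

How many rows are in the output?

9

LEFT JOIN keeps every row from `authors a`; unmatched rows get NULL for `authors b`'s columns.
Matching on a.auth_id < b.auth_id. A NULL in a compared column never satisfies the condition.
- a (auth_id=7) has no partner → padded with NULL.
- a (auth_id=NULL) has no partner → padded with NULL.
- a (auth_id=3) pairs with 2 row(s) of b.
- a (auth_id=3) pairs with 2 row(s) of b.
- a (auth_id=7) has no partner → padded with NULL.
- a (auth_id=3) pairs with 2 row(s) of b.
Total: 6 matched + 3 padded = 9 rows.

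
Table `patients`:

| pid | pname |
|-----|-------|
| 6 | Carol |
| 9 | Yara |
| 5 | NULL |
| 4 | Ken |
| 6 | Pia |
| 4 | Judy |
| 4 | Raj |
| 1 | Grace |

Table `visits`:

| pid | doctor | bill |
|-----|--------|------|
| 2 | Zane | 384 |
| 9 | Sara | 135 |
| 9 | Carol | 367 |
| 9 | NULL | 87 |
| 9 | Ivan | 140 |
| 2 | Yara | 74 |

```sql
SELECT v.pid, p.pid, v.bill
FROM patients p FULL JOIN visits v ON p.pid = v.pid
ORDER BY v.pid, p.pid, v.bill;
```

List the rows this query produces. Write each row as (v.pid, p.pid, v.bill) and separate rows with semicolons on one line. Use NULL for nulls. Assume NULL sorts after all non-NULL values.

(2, NULL, 74); (2, NULL, 384); (9, 9, 87); (9, 9, 135); (9, 9, 140); (9, 9, 367); (NULL, 1, NULL); (NULL, 4, NULL); (NULL, 4, NULL); (NULL, 4, NULL); (NULL, 5, NULL); (NULL, 6, NULL); (NULL, 6, NULL)

FULL OUTER JOIN keeps every row from both sides; unmatched rows get NULL for the other side's columns.
Matching on p.pid = v.pid.
- p row (pid=6): no match → kept, v columns NULL.
- p row (pid=9): matches 4 v row(s) → 4 output row(s).
- p row (pid=5): no match → kept, v columns NULL.
- p row (pid=4): no match → kept, v columns NULL.
- p row (pid=6): no match → kept, v columns NULL.
- p row (pid=4): no match → kept, v columns NULL.
- p row (pid=4): no match → kept, v columns NULL.
- p row (pid=1): no match → kept, v columns NULL.
- 2 row(s) from v found no p partner → padded with NULL.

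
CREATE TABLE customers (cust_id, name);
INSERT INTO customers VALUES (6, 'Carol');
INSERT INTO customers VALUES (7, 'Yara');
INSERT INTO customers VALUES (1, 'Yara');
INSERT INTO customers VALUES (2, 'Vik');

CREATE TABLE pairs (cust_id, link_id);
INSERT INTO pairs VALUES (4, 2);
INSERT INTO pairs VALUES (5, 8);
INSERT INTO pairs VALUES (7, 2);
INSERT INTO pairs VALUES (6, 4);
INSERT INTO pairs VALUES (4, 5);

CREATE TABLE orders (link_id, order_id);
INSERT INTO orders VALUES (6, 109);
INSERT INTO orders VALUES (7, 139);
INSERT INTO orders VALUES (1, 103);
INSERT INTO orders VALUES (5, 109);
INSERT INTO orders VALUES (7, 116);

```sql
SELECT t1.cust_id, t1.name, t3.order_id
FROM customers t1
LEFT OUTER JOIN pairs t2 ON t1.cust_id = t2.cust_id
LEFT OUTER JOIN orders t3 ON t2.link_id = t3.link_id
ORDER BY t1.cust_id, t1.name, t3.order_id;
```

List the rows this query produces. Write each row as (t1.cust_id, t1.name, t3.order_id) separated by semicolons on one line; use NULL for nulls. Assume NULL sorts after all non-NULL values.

Joins associate left-to-right: customers LEFT JOIN pairs on cust_id gives 4 intermediate row(s).
Then LEFT JOIN `orders t3` on link_id: each of those 4 rows is kept; rows whose t2.link_id has no match in t3 get NULL for t3's columns.

(1, Yara, NULL); (2, Vik, NULL); (6, Carol, NULL); (7, Yara, NULL)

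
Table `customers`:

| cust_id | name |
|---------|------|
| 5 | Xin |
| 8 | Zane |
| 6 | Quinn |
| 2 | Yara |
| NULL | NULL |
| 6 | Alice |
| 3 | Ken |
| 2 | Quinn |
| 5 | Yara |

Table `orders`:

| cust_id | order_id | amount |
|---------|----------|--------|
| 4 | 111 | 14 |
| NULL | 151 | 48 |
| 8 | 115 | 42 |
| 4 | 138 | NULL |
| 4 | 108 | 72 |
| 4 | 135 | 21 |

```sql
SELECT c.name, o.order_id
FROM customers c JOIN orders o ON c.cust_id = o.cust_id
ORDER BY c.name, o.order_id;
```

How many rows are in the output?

1

INNER JOIN keeps only pairs where the ON condition holds.
Matching on c.cust_id = o.cust_id. A NULL in a compared column never satisfies the condition.
- c[0] cust_id=5 → no match; dropped.
- c[1] cust_id=8 → 1 match(es) in o → 1 row(s).
- c[2] cust_id=6 → no match; dropped.
- c[3] cust_id=2 → no match; dropped.
- c[4] cust_id=NULL → no match; dropped.
- c[5] cust_id=6 → no match; dropped.
- c[6] cust_id=3 → no match; dropped.
- c[7] cust_id=2 → no match; dropped.
- c[8] cust_id=5 → no match; dropped.
Total: 1 rows.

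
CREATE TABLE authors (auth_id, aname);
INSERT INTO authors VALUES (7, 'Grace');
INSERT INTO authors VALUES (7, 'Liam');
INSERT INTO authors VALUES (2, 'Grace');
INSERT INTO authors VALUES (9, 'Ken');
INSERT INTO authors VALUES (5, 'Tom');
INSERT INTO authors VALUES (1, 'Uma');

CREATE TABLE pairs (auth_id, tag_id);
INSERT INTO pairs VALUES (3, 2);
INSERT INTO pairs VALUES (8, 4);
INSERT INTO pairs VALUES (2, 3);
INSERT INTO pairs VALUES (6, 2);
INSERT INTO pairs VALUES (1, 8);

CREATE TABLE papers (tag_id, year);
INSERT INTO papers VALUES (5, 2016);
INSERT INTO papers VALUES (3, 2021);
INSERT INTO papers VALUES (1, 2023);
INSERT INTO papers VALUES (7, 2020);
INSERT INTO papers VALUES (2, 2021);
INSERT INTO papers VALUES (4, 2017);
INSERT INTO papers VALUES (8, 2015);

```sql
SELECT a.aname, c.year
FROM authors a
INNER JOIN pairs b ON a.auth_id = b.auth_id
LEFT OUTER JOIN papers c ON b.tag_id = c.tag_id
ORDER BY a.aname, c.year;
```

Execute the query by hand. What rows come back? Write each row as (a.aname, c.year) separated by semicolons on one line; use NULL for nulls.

(Grace, 2021); (Uma, 2015)

Joins associate left-to-right: authors INNER JOIN pairs on auth_id gives 2 intermediate row(s).
Then LEFT JOIN `papers c` on tag_id: each of those 2 rows is kept; rows whose b.tag_id has no match in c get NULL for c's columns.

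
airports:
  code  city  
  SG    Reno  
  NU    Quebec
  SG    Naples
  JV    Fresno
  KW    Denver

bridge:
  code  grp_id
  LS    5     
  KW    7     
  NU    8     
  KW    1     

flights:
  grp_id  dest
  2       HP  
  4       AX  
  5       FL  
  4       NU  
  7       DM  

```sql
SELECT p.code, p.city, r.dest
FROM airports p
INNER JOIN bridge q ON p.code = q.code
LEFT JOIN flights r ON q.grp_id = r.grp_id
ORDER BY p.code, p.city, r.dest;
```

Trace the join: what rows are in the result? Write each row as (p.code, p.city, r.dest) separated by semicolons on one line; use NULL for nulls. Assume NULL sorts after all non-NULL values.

(KW, Denver, DM); (KW, Denver, NULL); (NU, Quebec, NULL)

Step 1 — p INNER JOIN q on code → 3 row(s).
Then LEFT JOIN `flights r` on grp_id: each of those 3 rows is kept; rows whose q.grp_id has no match in r get NULL for r's columns.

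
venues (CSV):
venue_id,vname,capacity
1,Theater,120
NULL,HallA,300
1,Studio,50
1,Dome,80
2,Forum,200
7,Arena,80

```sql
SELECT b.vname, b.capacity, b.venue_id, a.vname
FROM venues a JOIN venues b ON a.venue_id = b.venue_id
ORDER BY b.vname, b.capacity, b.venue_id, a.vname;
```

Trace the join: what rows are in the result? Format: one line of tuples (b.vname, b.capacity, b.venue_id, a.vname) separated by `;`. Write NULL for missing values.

(Arena, 80, 7, Arena); (Dome, 80, 1, Dome); (Dome, 80, 1, Studio); (Dome, 80, 1, Theater); (Forum, 200, 2, Forum); (Studio, 50, 1, Dome); (Studio, 50, 1, Studio); (Studio, 50, 1, Theater); (Theater, 120, 1, Dome); (Theater, 120, 1, Studio); (Theater, 120, 1, Theater)

INNER JOIN keeps only pairs where the ON condition holds.
Matching on a.venue_id = b.venue_id. A NULL in a compared column never satisfies the condition.
- a row (venue_id=1): matches 3 b row(s) → 3 output row(s).
- a row (venue_id=NULL): no match → dropped.
- a row (venue_id=1): matches 3 b row(s) → 3 output row(s).
- a row (venue_id=1): matches 3 b row(s) → 3 output row(s).
- a row (venue_id=2): matches 1 b row(s) → 1 output row(s).
- a row (venue_id=7): matches 1 b row(s) → 1 output row(s).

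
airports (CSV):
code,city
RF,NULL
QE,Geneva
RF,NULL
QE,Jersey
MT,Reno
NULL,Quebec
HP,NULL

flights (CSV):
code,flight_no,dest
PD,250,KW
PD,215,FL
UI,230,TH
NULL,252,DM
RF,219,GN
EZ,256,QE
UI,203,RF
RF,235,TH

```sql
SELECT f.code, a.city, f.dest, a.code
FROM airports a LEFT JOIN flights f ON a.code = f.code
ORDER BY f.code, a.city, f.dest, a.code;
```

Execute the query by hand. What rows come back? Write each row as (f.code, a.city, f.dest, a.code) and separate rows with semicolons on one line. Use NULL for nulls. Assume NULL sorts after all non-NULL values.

LEFT JOIN keeps every row from `airports`; unmatched rows get NULL for `flights`'s columns.
Matching on a.code = f.code. A NULL in a compared column never satisfies the condition.
Matched pairs: 4; unmatched a rows kept: 5.

(RF, NULL, GN, RF); (RF, NULL, GN, RF); (RF, NULL, TH, RF); (RF, NULL, TH, RF); (NULL, Geneva, NULL, QE); (NULL, Jersey, NULL, QE); (NULL, Quebec, NULL, NULL); (NULL, Reno, NULL, MT); (NULL, NULL, NULL, HP)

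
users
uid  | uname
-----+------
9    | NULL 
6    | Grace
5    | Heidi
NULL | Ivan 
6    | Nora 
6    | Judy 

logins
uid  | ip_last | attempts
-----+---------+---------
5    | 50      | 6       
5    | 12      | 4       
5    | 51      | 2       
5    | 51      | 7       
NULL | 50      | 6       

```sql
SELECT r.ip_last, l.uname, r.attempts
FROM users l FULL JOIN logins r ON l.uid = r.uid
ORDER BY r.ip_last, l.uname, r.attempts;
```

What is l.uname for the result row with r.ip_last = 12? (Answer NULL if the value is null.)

Heidi

FULL OUTER JOIN keeps every row from both sides; unmatched rows get NULL for the other side's columns.
Matching on l.uid = r.uid. A NULL in a compared column never satisfies the condition.
Matched pairs: 4; unmatched l rows kept: 5; unmatched r rows kept: 1.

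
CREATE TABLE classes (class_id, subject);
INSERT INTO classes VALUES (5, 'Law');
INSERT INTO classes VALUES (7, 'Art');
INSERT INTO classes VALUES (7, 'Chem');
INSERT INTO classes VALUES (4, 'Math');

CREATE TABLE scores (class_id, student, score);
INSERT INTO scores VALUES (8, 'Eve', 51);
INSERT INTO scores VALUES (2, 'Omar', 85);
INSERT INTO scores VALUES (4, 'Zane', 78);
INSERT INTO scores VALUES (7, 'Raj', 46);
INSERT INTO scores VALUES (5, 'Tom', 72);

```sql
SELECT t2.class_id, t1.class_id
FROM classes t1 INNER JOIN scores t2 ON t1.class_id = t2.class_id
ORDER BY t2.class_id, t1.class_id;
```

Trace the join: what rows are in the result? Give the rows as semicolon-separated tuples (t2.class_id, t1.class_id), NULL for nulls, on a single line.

(4, 4); (5, 5); (7, 7); (7, 7)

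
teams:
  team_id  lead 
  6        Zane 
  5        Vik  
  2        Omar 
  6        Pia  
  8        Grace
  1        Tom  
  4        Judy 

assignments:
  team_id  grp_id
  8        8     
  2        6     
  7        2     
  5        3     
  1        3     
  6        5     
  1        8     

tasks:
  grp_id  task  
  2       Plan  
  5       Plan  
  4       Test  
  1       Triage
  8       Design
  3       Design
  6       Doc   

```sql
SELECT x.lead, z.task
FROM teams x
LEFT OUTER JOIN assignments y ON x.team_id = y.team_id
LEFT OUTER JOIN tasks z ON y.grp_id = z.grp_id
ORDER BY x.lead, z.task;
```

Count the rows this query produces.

Joins associate left-to-right: teams LEFT JOIN assignments on team_id gives 8 intermediate row(s).
Then LEFT JOIN `tasks z` on grp_id: each of those 8 rows is kept; rows whose y.grp_id has no match in z get NULL for z's columns.
Result: 8 row(s).

8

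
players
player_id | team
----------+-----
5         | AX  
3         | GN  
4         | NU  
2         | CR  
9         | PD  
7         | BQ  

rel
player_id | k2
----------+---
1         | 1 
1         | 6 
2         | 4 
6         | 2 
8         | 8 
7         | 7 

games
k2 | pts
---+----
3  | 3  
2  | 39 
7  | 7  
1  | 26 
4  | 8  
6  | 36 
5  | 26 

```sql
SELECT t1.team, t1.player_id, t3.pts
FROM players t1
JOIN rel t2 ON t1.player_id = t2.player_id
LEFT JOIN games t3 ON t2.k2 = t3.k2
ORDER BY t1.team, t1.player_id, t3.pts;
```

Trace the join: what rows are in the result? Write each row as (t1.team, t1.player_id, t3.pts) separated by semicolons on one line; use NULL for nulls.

(BQ, 7, 7); (CR, 2, 8)

Step 1 — t1 INNER JOIN t2 on player_id → 2 row(s).
Then LEFT JOIN `games t3` on k2: each of those 2 rows is kept; rows whose t2.k2 has no match in t3 get NULL for t3's columns.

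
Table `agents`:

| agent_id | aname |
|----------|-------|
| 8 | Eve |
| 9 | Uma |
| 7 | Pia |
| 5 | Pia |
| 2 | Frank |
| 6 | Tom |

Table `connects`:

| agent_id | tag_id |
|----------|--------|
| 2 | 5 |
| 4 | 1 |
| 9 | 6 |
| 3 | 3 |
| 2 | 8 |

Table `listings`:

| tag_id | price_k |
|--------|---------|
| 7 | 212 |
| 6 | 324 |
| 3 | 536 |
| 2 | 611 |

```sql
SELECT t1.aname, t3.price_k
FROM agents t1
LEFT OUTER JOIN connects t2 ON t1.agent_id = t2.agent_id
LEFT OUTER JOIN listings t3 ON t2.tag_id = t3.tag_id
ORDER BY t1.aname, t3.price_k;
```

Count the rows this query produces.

Step 1 — t1 LEFT JOIN t2 on agent_id → 7 row(s).
Then LEFT JOIN `listings t3` on tag_id: each of those 7 rows is kept; rows whose t2.tag_id has no match in t3 get NULL for t3's columns.
Result: 7 row(s).

7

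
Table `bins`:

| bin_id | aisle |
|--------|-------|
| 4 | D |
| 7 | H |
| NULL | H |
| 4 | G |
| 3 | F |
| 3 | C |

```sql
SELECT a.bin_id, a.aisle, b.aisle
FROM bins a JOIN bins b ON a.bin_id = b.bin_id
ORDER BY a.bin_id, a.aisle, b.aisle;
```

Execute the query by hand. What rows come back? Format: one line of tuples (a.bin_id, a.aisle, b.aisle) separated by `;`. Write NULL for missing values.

(3, C, C); (3, C, F); (3, F, C); (3, F, F); (4, D, D); (4, D, G); (4, G, D); (4, G, G); (7, H, H)

INNER JOIN keeps only pairs where the ON condition holds.
Matching on a.bin_id = b.bin_id. A NULL in a compared column never satisfies the condition.
- bin_id=4: 2 matching b row(s), so 2 row(s) emitted.
- bin_id=7: 1 matching b row(s), so 1 row(s) emitted.
- bin_id=NULL: no matching b row, dropped.
- bin_id=4: 2 matching b row(s), so 2 row(s) emitted.
- bin_id=3: 2 matching b row(s), so 2 row(s) emitted.
- bin_id=3: 2 matching b row(s), so 2 row(s) emitted.
After projecting and ordering:
a.bin_id | a.aisle | b.aisle
3 | C | C
3 | C | F
3 | F | C
3 | F | F
4 | D | D
4 | D | G
4 | G | D
4 | G | G
7 | H | H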